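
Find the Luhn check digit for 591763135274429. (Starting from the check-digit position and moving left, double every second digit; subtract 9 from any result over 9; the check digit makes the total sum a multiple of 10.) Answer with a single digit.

9

Partial digits right→left: 9 2 4 4 7 2 5 3 1 3 6 7 1 9 5
Double every second digit counting from the check-digit position (so the 1st, 3rd, 5th, ... of the partial from the right).
  doubled (with −9 where >9): 9 8 5 1 2 3 2 1 → sum 31
  kept as-is: 2 4 2 3 3 7 9 → sum 30
Total = 31 + 30 = 61.
Check digit = (10 − (61 mod 10)) mod 10 = 9.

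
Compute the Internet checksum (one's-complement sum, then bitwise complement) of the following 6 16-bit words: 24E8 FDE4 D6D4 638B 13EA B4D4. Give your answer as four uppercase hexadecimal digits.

DA13

One's-complement addition (fold any carry out of bit 15 back into bit 0):
  0x24E8 + 0xFDE4 = 0x122CC → wrap carry → 0x22CD
  0x22CD + 0xD6D4 = 0x0F9A1
  0xF9A1 + 0x638B = 0x15D2C → wrap carry → 0x5D2D
  0x5D2D + 0x13EA = 0x07117
  0x7117 + 0xB4D4 = 0x125EB → wrap carry → 0x25EC
One's-complement sum = 0x25EC.
Checksum = ~0x25EC & 0xFFFF = 0xDA13.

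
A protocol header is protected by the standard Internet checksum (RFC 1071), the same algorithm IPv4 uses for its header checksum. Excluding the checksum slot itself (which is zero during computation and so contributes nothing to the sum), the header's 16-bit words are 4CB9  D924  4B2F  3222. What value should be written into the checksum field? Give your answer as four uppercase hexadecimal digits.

5CD0

One's-complement addition (fold any carry out of bit 15 back into bit 0):
  0x4CB9 + 0xD924 = 0x125DD → wrap carry → 0x25DE
  0x25DE + 0x4B2F = 0x0710D
  0x710D + 0x3222 = 0x0A32F
One's-complement sum = 0xA32F.
Checksum = ~0xA32F & 0xFFFF = 0x5CD0.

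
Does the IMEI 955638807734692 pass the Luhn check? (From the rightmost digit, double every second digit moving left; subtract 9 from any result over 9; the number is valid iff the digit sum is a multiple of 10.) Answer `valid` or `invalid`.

invalid

From the right, keep odd positions and double even positions (subtract 9 from any doubled value over 9):
  doubled (positions 2,4,...): 9 8 5 0 7 3 1 → sum 33
  kept (positions 1,3,...): 2 6 3 7 8 3 5 9 → sum 43
Total = 76.
76 mod 10 = 6, so the number is invalid.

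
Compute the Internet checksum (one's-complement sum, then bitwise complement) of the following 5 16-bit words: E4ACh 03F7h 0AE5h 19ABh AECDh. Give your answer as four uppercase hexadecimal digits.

43FE

One's-complement addition (fold any carry out of bit 15 back into bit 0):
  0xE4AC + 0x03F7 = 0x0E8A3
  0xE8A3 + 0x0AE5 = 0x0F388
  0xF388 + 0x19AB = 0x10D33 → wrap carry → 0x0D34
  0x0D34 + 0xAECD = 0x0BC01
One's-complement sum = 0xBC01.
Checksum = ~0xBC01 & 0xFFFF = 0x43FE.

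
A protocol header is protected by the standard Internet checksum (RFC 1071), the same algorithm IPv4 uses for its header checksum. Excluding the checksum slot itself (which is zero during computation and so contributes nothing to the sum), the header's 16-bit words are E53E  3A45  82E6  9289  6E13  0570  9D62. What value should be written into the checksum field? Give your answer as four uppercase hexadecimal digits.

BA25

One's-complement addition (fold any carry out of bit 15 back into bit 0):
  0xE53E + 0x3A45 = 0x11F83 → wrap carry → 0x1F84
  0x1F84 + 0x82E6 = 0x0A26A
  0xA26A + 0x9289 = 0x134F3 → wrap carry → 0x34F4
  0x34F4 + 0x6E13 = 0x0A307
  0xA307 + 0x0570 = 0x0A877
  0xA877 + 0x9D62 = 0x145D9 → wrap carry → 0x45DA
One's-complement sum = 0x45DA.
Checksum = ~0x45DA & 0xFFFF = 0xBA25.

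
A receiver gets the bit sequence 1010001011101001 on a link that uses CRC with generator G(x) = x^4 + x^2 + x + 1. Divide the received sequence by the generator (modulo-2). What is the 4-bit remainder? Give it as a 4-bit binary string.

0000

Modulo-2 division of 1010001011101001 by 10111:
  pos 0: 10100 XOR 10111 = 00011
  pos 3: 11010 XOR 10111 = 01101
  pos 4: 11011 XOR 10111 = 01100
  pos 5: 11001 XOR 10111 = 01110
  pos 6: 11101 XOR 10111 = 01010
  pos 7: 10100 XOR 10111 = 00011
  pos 10: 11100 XOR 10111 = 01011
  pos 11: 10111 XOR 10111 = 00000
Remainder = 0000 (zero — the frame passes the CRC check).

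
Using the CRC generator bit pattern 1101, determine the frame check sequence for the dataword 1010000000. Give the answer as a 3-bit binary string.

Append 3 zeros: 1010000000000. Divide by 1101 (XOR where the leading bit is 1):
  pos 0: 1010 XOR 1101 = 0111
  pos 1: 1110 XOR 1101 = 0011
  pos 3: 1100 XOR 1101 = 0001
  pos 6: 1000 XOR 1101 = 0101
  pos 7: 1010 XOR 1101 = 0111
  pos 8: 1110 XOR 1101 = 0011
Remainder (last 3 bits) = 110. This is the CRC / FCS.

110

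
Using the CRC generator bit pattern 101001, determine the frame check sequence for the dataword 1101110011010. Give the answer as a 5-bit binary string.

01001

Append 5 zeros: 110111001101000000. Divide by 101001 (XOR where the leading bit is 1):
  pos 0: 110111 XOR 101001 = 011110
  pos 1: 111100 XOR 101001 = 010101
  pos 2: 101010 XOR 101001 = 000011
  pos 6: 111101 XOR 101001 = 010100
  pos 7: 101000 XOR 101001 = 000001
  pos 12: 100000 XOR 101001 = 001001
Remainder (last 5 bits) = 01001. This is the CRC / FCS.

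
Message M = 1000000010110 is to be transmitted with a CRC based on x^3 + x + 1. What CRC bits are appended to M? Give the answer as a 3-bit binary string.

Append 3 zeros: 1000000010110000. Divide by 1011 (XOR where the leading bit is 1):
  pos 0: 1000 XOR 1011 = 0011
  pos 2: 1100 XOR 1011 = 0111
  pos 3: 1110 XOR 1011 = 0101
  pos 4: 1010 XOR 1011 = 0001
  pos 7: 1101 XOR 1011 = 0110
  pos 8: 1101 XOR 1011 = 0110
  pos 9: 1100 XOR 1011 = 0111
  pos 10: 1110 XOR 1011 = 0101
  pos 11: 1010 XOR 1011 = 0001
Remainder (last 3 bits) = 010. This is the CRC / FCS.

010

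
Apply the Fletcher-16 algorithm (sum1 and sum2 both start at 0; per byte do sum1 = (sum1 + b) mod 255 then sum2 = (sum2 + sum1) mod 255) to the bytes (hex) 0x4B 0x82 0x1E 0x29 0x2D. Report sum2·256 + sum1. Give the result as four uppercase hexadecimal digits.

5C42

Running sums (mod 255):
  after byte 0 (0x4B): sum1=75, sum2=75
  after byte 1 (0x82): sum1=205, sum2=25
  after byte 2 (0x1E): sum1=235, sum2=5
  after byte 3 (0x29): sum1=21, sum2=26
  after byte 4 (0x2D): sum1=66, sum2=92
Checksum = sum2·256 + sum1 = 92·256 + 66 = 23618 = 0x5C42.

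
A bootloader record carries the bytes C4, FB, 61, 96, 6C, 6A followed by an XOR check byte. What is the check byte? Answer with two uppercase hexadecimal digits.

CE

XOR the bytes together:
  start with 0xC4
  0xC4 ⊕ 0xFB = 0x3F
  0x3F ⊕ 0x61 = 0x5E
  0x5E ⊕ 0x96 = 0xC8
  0xC8 ⊕ 0x6C = 0xA4
  0xA4 ⊕ 0x6A = 0xCE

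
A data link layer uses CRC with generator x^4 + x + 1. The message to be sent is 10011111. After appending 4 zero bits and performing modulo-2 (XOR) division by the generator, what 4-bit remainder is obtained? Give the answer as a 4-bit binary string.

1001

Append 4 zeros: 100111110000. Divide by 10011 (XOR where the leading bit is 1):
  pos 0: 10011 XOR 10011 = 00000
  pos 5: 11100 XOR 10011 = 01111
  pos 6: 11110 XOR 10011 = 01101
  pos 7: 11010 XOR 10011 = 01001
Remainder (last 4 bits) = 1001. This is the CRC / FCS.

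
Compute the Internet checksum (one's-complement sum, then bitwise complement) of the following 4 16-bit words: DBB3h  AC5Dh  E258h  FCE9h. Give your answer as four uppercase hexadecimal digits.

98AB

One's-complement addition (fold any carry out of bit 15 back into bit 0):
  0xDBB3 + 0xAC5D = 0x18810 → wrap carry → 0x8811
  0x8811 + 0xE258 = 0x16A69 → wrap carry → 0x6A6A
  0x6A6A + 0xFCE9 = 0x16753 → wrap carry → 0x6754
One's-complement sum = 0x6754.
Checksum = ~0x6754 & 0xFFFF = 0x98AB.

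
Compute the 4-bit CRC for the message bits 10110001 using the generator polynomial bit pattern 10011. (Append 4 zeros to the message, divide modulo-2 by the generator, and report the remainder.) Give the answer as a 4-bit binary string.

Append 4 zeros: 101100010000. Divide by 10011 (XOR where the leading bit is 1):
  pos 0: 10110 XOR 10011 = 00101
  pos 2: 10100 XOR 10011 = 00111
  pos 4: 11110 XOR 10011 = 01101
  pos 5: 11010 XOR 10011 = 01001
  pos 6: 10010 XOR 10011 = 00001
Remainder (last 4 bits) = 0010. This is the CRC / FCS.

0010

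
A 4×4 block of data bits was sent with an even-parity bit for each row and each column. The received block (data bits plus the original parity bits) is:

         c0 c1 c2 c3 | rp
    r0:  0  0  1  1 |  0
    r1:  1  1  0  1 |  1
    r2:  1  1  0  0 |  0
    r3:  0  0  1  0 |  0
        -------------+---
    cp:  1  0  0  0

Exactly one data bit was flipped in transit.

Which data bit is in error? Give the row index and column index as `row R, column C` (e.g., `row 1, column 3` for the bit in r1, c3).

Recompute each row's even parity and compare to rp:
  r0: data parity 0, sent rp 0 → ok
  r1: data parity 1, sent rp 1 → ok
  r2: data parity 0, sent rp 0 → ok
  r3: data parity 1, sent rp 0 → mismatch
Recompute each column's even parity and compare to cp:
  c0: data parity 0, sent cp 1 → mismatch
  c1: data parity 0, sent cp 0 → ok
  c2: data parity 0, sent cp 0 → ok
  c3: data parity 0, sent cp 0 → ok
Exactly one row (r3) and one column (c0) fail → the flipped bit is at their intersection.

row 3, column 0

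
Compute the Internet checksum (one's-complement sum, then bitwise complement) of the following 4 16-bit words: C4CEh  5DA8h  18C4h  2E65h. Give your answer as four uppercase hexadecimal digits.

965F

One's-complement addition (fold any carry out of bit 15 back into bit 0):
  0xC4CE + 0x5DA8 = 0x12276 → wrap carry → 0x2277
  0x2277 + 0x18C4 = 0x03B3B
  0x3B3B + 0x2E65 = 0x069A0
One's-complement sum = 0x69A0.
Checksum = ~0x69A0 & 0xFFFF = 0x965F.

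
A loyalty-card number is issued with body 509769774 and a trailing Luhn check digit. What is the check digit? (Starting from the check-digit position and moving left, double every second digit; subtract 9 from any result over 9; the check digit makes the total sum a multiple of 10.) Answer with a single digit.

Partial digits right→left: 4 7 7 9 6 7 9 0 5
Double every second digit counting from the check-digit position (so the 1st, 3rd, 5th, ... of the partial from the right).
  doubled (with −9 where >9): 8 5 3 9 1 → sum 26
  kept as-is: 7 9 7 0 → sum 23
Total = 26 + 23 = 49.
Check digit = (10 − (49 mod 10)) mod 10 = 1.

1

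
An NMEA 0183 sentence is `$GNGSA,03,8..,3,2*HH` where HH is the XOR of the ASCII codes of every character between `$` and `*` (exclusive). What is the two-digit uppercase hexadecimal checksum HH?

XOR the ASCII codes of the payload characters:
  'G' = 0x47 → acc = 0x47
  'N' = 0x4E → acc = 0x09
  'G' = 0x47 → acc = 0x4E
  'S' = 0x53 → acc = 0x1D
  'A' = 0x41 → acc = 0x5C
  ',' = 0x2C → acc = 0x70
  '0' = 0x30 → acc = 0x40
  '3' = 0x33 → acc = 0x73
  ',' = 0x2C → acc = 0x5F
  '8' = 0x38 → acc = 0x67
  '.' = 0x2E → acc = 0x49
  '.' = 0x2E → acc = 0x67
  ',' = 0x2C → acc = 0x4B
  '3' = 0x33 → acc = 0x78
  ',' = 0x2C → acc = 0x54
  '2' = 0x32 → acc = 0x66
Checksum = 0x66.

66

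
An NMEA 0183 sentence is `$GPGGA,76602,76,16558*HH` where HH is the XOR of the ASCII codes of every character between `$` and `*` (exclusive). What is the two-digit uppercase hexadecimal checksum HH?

71

XOR the ASCII codes of the payload characters:
  'G' = 0x47 → acc = 0x47
  'P' = 0x50 → acc = 0x17
  'G' = 0x47 → acc = 0x50
  'G' = 0x47 → acc = 0x17
  'A' = 0x41 → acc = 0x56
  ',' = 0x2C → acc = 0x7A
  '7' = 0x37 → acc = 0x4D
  '6' = 0x36 → acc = 0x7B
  '6' = 0x36 → acc = 0x4D
  '0' = 0x30 → acc = 0x7D
  '2' = 0x32 → acc = 0x4F
  ',' = 0x2C → acc = 0x63
  '7' = 0x37 → acc = 0x54
  '6' = 0x36 → acc = 0x62
  ',' = 0x2C → acc = 0x4E
  '1' = 0x31 → acc = 0x7F
  '6' = 0x36 → acc = 0x49
  '5' = 0x35 → acc = 0x7C
  '5' = 0x35 → acc = 0x49
  '8' = 0x38 → acc = 0x71
Checksum = 0x71.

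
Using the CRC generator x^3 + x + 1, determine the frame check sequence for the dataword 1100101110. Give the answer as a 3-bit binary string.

Append 3 zeros: 1100101110000. Divide by 1011 (XOR where the leading bit is 1):
  pos 0: 1100 XOR 1011 = 0111
  pos 1: 1111 XOR 1011 = 0100
  pos 2: 1000 XOR 1011 = 0011
  pos 4: 1111 XOR 1011 = 0100
  pos 5: 1001 XOR 1011 = 0010
  pos 7: 1000 XOR 1011 = 0011
  pos 9: 1100 XOR 1011 = 0111
Remainder (last 3 bits) = 111. This is the CRC / FCS.

111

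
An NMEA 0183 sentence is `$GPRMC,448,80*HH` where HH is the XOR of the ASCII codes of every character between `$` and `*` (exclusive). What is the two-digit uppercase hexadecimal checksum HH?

XOR the ASCII codes of the payload characters:
  'G' = 0x47 → acc = 0x47
  'P' = 0x50 → acc = 0x17
  'R' = 0x52 → acc = 0x45
  'M' = 0x4D → acc = 0x08
  'C' = 0x43 → acc = 0x4B
  ',' = 0x2C → acc = 0x67
  '4' = 0x34 → acc = 0x53
  '4' = 0x34 → acc = 0x67
  '8' = 0x38 → acc = 0x5F
  ',' = 0x2C → acc = 0x73
  '8' = 0x38 → acc = 0x4B
  '0' = 0x30 → acc = 0x7B
Checksum = 0x7B.

7B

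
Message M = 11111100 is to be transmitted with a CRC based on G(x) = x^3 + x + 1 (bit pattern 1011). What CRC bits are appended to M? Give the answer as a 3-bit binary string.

110

Append 3 zeros: 11111100000. Divide by 1011 (XOR where the leading bit is 1):
  pos 0: 1111 XOR 1011 = 0100
  pos 1: 1001 XOR 1011 = 0010
  pos 3: 1010 XOR 1011 = 0001
  pos 6: 1000 XOR 1011 = 0011
Remainder (last 3 bits) = 110. This is the CRC / FCS.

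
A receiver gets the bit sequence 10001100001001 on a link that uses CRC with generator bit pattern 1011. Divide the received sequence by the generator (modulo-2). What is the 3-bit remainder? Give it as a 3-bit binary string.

Modulo-2 division of 10001100001001 by 1011:
  pos 0: 1000 XOR 1011 = 0011
  pos 2: 1111 XOR 1011 = 0100
  pos 3: 1000 XOR 1011 = 0011
  pos 5: 1100 XOR 1011 = 0111
  pos 6: 1110 XOR 1011 = 0101
  pos 7: 1011 XOR 1011 = 0000
Remainder = 001 (nonzero — an error is detected).

001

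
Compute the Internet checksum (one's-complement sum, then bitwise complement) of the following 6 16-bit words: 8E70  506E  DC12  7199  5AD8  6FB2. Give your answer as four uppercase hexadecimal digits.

08EA

One's-complement addition (fold any carry out of bit 15 back into bit 0):
  0x8E70 + 0x506E = 0x0DEDE
  0xDEDE + 0xDC12 = 0x1BAF0 → wrap carry → 0xBAF1
  0xBAF1 + 0x7199 = 0x12C8A → wrap carry → 0x2C8B
  0x2C8B + 0x5AD8 = 0x08763
  0x8763 + 0x6FB2 = 0x0F715
One's-complement sum = 0xF715.
Checksum = ~0xF715 & 0xFFFF = 0x08EA.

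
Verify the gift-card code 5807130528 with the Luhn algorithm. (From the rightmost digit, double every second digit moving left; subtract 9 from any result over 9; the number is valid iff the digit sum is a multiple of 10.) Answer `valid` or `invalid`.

invalid

From the right, keep odd positions and double even positions (subtract 9 from any doubled value over 9):
  doubled (positions 2,4,...): 4 0 2 0 1 → sum 7
  kept (positions 1,3,...): 8 5 3 7 8 → sum 31
Total = 38.
38 mod 10 = 8, so the number is invalid.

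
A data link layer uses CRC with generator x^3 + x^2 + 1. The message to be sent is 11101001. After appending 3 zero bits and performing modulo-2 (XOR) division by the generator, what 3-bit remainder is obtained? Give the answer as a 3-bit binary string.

000

Append 3 zeros: 11101001000. Divide by 1101 (XOR where the leading bit is 1):
  pos 0: 1110 XOR 1101 = 0011
  pos 2: 1110 XOR 1101 = 0011
  pos 4: 1101 XOR 1101 = 0000
Remainder (last 3 bits) = 000. This is the CRC / FCS.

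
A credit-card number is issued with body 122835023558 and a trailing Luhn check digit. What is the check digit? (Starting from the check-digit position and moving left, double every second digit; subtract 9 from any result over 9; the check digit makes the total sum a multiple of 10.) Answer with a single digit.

Partial digits right→left: 8 5 5 3 2 0 5 3 8 2 2 1
Double every second digit counting from the check-digit position (so the 1st, 3rd, 5th, ... of the partial from the right).
  doubled (with −9 where >9): 7 1 4 1 7 4 → sum 24
  kept as-is: 5 3 0 3 2 1 → sum 14
Total = 24 + 14 = 38.
Check digit = (10 − (38 mod 10)) mod 10 = 2.

2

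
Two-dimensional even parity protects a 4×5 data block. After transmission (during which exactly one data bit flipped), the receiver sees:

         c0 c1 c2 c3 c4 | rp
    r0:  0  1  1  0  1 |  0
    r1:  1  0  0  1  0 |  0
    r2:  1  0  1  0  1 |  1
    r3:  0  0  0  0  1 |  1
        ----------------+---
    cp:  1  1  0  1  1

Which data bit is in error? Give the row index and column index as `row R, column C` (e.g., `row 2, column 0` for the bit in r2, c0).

Recompute each row's even parity and compare to rp:
  r0: data parity 1, sent rp 0 → mismatch
  r1: data parity 0, sent rp 0 → ok
  r2: data parity 1, sent rp 1 → ok
  r3: data parity 1, sent rp 1 → ok
Recompute each column's even parity and compare to cp:
  c0: data parity 0, sent cp 1 → mismatch
  c1: data parity 1, sent cp 1 → ok
  c2: data parity 0, sent cp 0 → ok
  c3: data parity 1, sent cp 1 → ok
  c4: data parity 1, sent cp 1 → ok
Exactly one row (r0) and one column (c0) fail → the flipped bit is at their intersection.

row 0, column 0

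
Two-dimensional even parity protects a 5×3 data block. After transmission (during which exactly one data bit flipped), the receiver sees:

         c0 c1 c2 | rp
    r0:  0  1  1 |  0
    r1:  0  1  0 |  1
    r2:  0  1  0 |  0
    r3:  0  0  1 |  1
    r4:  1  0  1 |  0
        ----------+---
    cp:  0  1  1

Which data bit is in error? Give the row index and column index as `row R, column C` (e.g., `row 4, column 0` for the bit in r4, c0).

row 2, column 0

Recompute each row's even parity and compare to rp:
  r0: data parity 0, sent rp 0 → ok
  r1: data parity 1, sent rp 1 → ok
  r2: data parity 1, sent rp 0 → mismatch
  r3: data parity 1, sent rp 1 → ok
  r4: data parity 0, sent rp 0 → ok
Recompute each column's even parity and compare to cp:
  c0: data parity 1, sent cp 0 → mismatch
  c1: data parity 1, sent cp 1 → ok
  c2: data parity 1, sent cp 1 → ok
Exactly one row (r2) and one column (c0) fail → the flipped bit is at their intersection.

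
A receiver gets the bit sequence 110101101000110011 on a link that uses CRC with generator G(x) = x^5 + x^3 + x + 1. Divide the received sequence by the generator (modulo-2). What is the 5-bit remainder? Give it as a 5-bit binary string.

Modulo-2 division of 110101101000110011 by 101011:
  pos 0: 110101 XOR 101011 = 011110
  pos 1: 111101 XOR 101011 = 010110
  pos 2: 101100 XOR 101011 = 000111
  pos 5: 111100 XOR 101011 = 010111
  pos 6: 101110 XOR 101011 = 000101
  pos 9: 101110 XOR 101011 = 000101
  pos 12: 101011 XOR 101011 = 000000
Remainder = 00000 (zero — the frame passes the CRC check).

00000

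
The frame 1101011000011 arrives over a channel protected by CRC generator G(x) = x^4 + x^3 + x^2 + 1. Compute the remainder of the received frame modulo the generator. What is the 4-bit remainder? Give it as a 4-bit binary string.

Modulo-2 division of 1101011000011 by 11101:
  pos 0: 11010 XOR 11101 = 00111
  pos 2: 11111 XOR 11101 = 00010
  pos 5: 10000 XOR 11101 = 01101
  pos 6: 11010 XOR 11101 = 00111
  pos 8: 11111 XOR 11101 = 00010
Remainder = 0010 (nonzero — an error is detected).

0010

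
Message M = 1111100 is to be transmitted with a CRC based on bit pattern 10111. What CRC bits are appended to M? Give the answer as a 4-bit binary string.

0100

Append 4 zeros: 11111000000. Divide by 10111 (XOR where the leading bit is 1):
  pos 0: 11111 XOR 10111 = 01000
  pos 1: 10000 XOR 10111 = 00111
  pos 3: 11100 XOR 10111 = 01011
  pos 4: 10110 XOR 10111 = 00001
Remainder (last 4 bits) = 0100. This is the CRC / FCS.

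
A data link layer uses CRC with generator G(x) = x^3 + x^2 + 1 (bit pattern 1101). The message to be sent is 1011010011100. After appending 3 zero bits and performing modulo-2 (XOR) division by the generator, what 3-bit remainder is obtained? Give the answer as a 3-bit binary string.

110

Append 3 zeros: 1011010011100000. Divide by 1101 (XOR where the leading bit is 1):
  pos 0: 1011 XOR 1101 = 0110
  pos 1: 1100 XOR 1101 = 0001
  pos 4: 1100 XOR 1101 = 0001
  pos 7: 1111 XOR 1101 = 0010
  pos 9: 1000 XOR 1101 = 0101
  pos 10: 1010 XOR 1101 = 0111
  pos 11: 1110 XOR 1101 = 0011
Remainder (last 3 bits) = 110. This is the CRC / FCS.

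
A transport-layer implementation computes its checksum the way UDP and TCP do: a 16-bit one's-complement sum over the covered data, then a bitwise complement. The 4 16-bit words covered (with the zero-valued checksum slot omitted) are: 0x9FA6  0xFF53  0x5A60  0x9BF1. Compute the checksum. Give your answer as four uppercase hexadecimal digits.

One's-complement addition (fold any carry out of bit 15 back into bit 0):
  0x9FA6 + 0xFF53 = 0x19EF9 → wrap carry → 0x9EFA
  0x9EFA + 0x5A60 = 0x0F95A
  0xF95A + 0x9BF1 = 0x1954B → wrap carry → 0x954C
One's-complement sum = 0x954C.
Checksum = ~0x954C & 0xFFFF = 0x6AB3.

6AB3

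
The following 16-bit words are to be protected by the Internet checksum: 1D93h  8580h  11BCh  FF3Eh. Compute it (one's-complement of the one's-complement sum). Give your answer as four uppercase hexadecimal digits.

4BF1

One's-complement addition (fold any carry out of bit 15 back into bit 0):
  0x1D93 + 0x8580 = 0x0A313
  0xA313 + 0x11BC = 0x0B4CF
  0xB4CF + 0xFF3E = 0x1B40D → wrap carry → 0xB40E
One's-complement sum = 0xB40E.
Checksum = ~0xB40E & 0xFFFF = 0x4BF1.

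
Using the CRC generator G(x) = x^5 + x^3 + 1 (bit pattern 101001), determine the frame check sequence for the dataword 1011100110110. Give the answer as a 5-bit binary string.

Append 5 zeros: 101110011011000000. Divide by 101001 (XOR where the leading bit is 1):
  pos 0: 101110 XOR 101001 = 000111
  pos 3: 111011 XOR 101001 = 010010
  pos 4: 100100 XOR 101001 = 001101
  pos 6: 110111 XOR 101001 = 011110
  pos 7: 111100 XOR 101001 = 010101
  pos 8: 101010 XOR 101001 = 000011
  pos 12: 110000 XOR 101001 = 011001
Remainder (last 5 bits) = 11001. This is the CRC / FCS.

11001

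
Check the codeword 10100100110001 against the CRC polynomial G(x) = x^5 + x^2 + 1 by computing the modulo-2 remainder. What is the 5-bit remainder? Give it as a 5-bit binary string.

Modulo-2 division of 10100100110001 by 100101:
  pos 0: 101001 XOR 100101 = 001100
  pos 2: 110000 XOR 100101 = 010101
  pos 3: 101011 XOR 100101 = 001110
  pos 5: 111010 XOR 100101 = 011111
  pos 6: 111110 XOR 100101 = 011011
  pos 7: 110110 XOR 100101 = 010011
  pos 8: 100111 XOR 100101 = 000010
Remainder = 00010 (nonzero — an error is detected).

00010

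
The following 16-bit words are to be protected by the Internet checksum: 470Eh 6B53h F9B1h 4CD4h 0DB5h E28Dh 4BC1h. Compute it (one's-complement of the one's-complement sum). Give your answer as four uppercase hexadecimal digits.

One's-complement addition (fold any carry out of bit 15 back into bit 0):
  0x470E + 0x6B53 = 0x0B261
  0xB261 + 0xF9B1 = 0x1AC12 → wrap carry → 0xAC13
  0xAC13 + 0x4CD4 = 0x0F8E7
  0xF8E7 + 0x0DB5 = 0x1069C → wrap carry → 0x069D
  0x069D + 0xE28D = 0x0E92A
  0xE92A + 0x4BC1 = 0x134EB → wrap carry → 0x34EC
One's-complement sum = 0x34EC.
Checksum = ~0x34EC & 0xFFFF = 0xCB13.

CB13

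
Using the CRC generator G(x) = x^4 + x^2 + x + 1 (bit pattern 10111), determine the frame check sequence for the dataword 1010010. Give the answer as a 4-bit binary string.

Append 4 zeros: 10100100000. Divide by 10111 (XOR where the leading bit is 1):
  pos 0: 10100 XOR 10111 = 00011
  pos 3: 11100 XOR 10111 = 01011
  pos 4: 10110 XOR 10111 = 00001
Remainder (last 4 bits) = 0100. This is the CRC / FCS.

0100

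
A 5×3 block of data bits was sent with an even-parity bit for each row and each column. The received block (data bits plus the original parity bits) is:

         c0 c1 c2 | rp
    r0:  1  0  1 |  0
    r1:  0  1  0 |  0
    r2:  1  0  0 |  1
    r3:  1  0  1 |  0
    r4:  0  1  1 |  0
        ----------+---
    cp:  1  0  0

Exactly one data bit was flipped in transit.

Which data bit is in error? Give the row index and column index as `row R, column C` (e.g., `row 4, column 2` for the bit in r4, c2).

Recompute each row's even parity and compare to rp:
  r0: data parity 0, sent rp 0 → ok
  r1: data parity 1, sent rp 0 → mismatch
  r2: data parity 1, sent rp 1 → ok
  r3: data parity 0, sent rp 0 → ok
  r4: data parity 0, sent rp 0 → ok
Recompute each column's even parity and compare to cp:
  c0: data parity 1, sent cp 1 → ok
  c1: data parity 0, sent cp 0 → ok
  c2: data parity 1, sent cp 0 → mismatch
Exactly one row (r1) and one column (c2) fail → the flipped bit is at their intersection.

row 1, column 2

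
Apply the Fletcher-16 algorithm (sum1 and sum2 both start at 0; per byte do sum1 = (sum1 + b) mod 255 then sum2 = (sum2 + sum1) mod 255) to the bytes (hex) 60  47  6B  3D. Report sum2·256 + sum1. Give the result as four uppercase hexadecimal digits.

Running sums (mod 255):
  after byte 0 (60): sum1=96, sum2=96
  after byte 1 (47): sum1=167, sum2=8
  after byte 2 (6B): sum1=19, sum2=27
  after byte 3 (3D): sum1=80, sum2=107
Checksum = sum2·256 + sum1 = 107·256 + 80 = 27472 = 0x6B50.

6B50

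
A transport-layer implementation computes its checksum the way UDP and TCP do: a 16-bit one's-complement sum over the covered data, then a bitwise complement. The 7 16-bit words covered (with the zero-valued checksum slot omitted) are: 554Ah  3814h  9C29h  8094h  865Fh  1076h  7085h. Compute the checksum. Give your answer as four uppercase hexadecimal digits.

4E88

One's-complement addition (fold any carry out of bit 15 back into bit 0):
  0x554A + 0x3814 = 0x08D5E
  0x8D5E + 0x9C29 = 0x12987 → wrap carry → 0x2988
  0x2988 + 0x8094 = 0x0AA1C
  0xAA1C + 0x865F = 0x1307B → wrap carry → 0x307C
  0x307C + 0x1076 = 0x040F2
  0x40F2 + 0x7085 = 0x0B177
One's-complement sum = 0xB177.
Checksum = ~0xB177 & 0xFFFF = 0x4E88.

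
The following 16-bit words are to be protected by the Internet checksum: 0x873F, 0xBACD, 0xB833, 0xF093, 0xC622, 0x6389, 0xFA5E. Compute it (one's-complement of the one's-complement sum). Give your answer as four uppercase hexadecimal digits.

One's-complement addition (fold any carry out of bit 15 back into bit 0):
  0x873F + 0xBACD = 0x1420C → wrap carry → 0x420D
  0x420D + 0xB833 = 0x0FA40
  0xFA40 + 0xF093 = 0x1EAD3 → wrap carry → 0xEAD4
  0xEAD4 + 0xC622 = 0x1B0F6 → wrap carry → 0xB0F7
  0xB0F7 + 0x6389 = 0x11480 → wrap carry → 0x1481
  0x1481 + 0xFA5E = 0x10EDF → wrap carry → 0x0EE0
One's-complement sum = 0x0EE0.
Checksum = ~0x0EE0 & 0xFFFF = 0xF11F.

F11F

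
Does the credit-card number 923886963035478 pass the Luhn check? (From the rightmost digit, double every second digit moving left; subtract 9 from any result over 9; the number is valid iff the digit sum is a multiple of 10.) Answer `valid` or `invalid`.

valid

From the right, keep odd positions and double even positions (subtract 9 from any doubled value over 9):
  doubled (positions 2,4,...): 5 1 0 3 3 7 4 → sum 23
  kept (positions 1,3,...): 8 4 3 3 9 8 3 9 → sum 47
Total = 70.
70 mod 10 = 0, so the number is valid.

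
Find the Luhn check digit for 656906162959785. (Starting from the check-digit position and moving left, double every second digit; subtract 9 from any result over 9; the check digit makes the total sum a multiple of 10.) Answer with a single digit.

9

Partial digits right→left: 5 8 7 9 5 9 2 6 1 6 0 9 6 5 6
Double every second digit counting from the check-digit position (so the 1st, 3rd, 5th, ... of the partial from the right).
  doubled (with −9 where >9): 1 5 1 4 2 0 3 3 → sum 19
  kept as-is: 8 9 9 6 6 9 5 → sum 52
Total = 19 + 52 = 71.
Check digit = (10 − (71 mod 10)) mod 10 = 9.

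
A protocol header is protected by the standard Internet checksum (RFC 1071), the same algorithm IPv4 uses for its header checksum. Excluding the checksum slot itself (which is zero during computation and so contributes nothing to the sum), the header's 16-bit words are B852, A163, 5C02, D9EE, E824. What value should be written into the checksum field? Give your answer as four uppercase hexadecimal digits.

One's-complement addition (fold any carry out of bit 15 back into bit 0):
  0xB852 + 0xA163 = 0x159B5 → wrap carry → 0x59B6
  0x59B6 + 0x5C02 = 0x0B5B8
  0xB5B8 + 0xD9EE = 0x18FA6 → wrap carry → 0x8FA7
  0x8FA7 + 0xE824 = 0x177CB → wrap carry → 0x77CC
One's-complement sum = 0x77CC.
Checksum = ~0x77CC & 0xFFFF = 0x8833.

8833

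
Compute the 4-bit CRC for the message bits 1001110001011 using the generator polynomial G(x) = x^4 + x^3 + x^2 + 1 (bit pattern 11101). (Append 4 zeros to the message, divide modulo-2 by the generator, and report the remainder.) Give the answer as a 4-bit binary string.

Append 4 zeros: 10011100010110000. Divide by 11101 (XOR where the leading bit is 1):
  pos 0: 10011 XOR 11101 = 01110
  pos 1: 11101 XOR 11101 = 00000
  pos 9: 10110 XOR 11101 = 01011
  pos 10: 10110 XOR 11101 = 01011
  pos 11: 10110 XOR 11101 = 01011
  pos 12: 10110 XOR 11101 = 01011
Remainder (last 4 bits) = 1011. This is the CRC / FCS.

1011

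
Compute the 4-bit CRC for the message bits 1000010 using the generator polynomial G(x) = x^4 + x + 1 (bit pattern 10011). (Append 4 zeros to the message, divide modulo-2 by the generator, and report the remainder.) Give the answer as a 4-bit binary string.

Append 4 zeros: 10000100000. Divide by 10011 (XOR where the leading bit is 1):
  pos 0: 10000 XOR 10011 = 00011
  pos 3: 11100 XOR 10011 = 01111
  pos 4: 11110 XOR 10011 = 01101
  pos 5: 11010 XOR 10011 = 01001
  pos 6: 10010 XOR 10011 = 00001
Remainder (last 4 bits) = 0001. This is the CRC / FCS.

0001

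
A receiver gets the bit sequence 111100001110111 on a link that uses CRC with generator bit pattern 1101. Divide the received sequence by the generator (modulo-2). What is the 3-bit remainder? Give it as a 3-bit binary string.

110

Modulo-2 division of 111100001110111 by 1101:
  pos 0: 1111 XOR 1101 = 0010
  pos 2: 1000 XOR 1101 = 0101
  pos 3: 1010 XOR 1101 = 0111
  pos 4: 1110 XOR 1101 = 0011
  pos 6: 1111 XOR 1101 = 0010
  pos 8: 1010 XOR 1101 = 0111
  pos 9: 1111 XOR 1101 = 0010
  pos 11: 1011 XOR 1101 = 0110
Remainder = 110 (nonzero — an error is detected).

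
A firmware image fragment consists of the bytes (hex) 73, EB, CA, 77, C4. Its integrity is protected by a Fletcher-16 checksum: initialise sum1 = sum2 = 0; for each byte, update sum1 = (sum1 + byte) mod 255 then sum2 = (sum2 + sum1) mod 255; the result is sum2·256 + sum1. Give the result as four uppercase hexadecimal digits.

0566

Running sums (mod 255):
  after byte 0 (73): sum1=115, sum2=115
  after byte 1 (EB): sum1=95, sum2=210
  after byte 2 (CA): sum1=42, sum2=252
  after byte 3 (77): sum1=161, sum2=158
  after byte 4 (C4): sum1=102, sum2=5
Checksum = sum2·256 + sum1 = 5·256 + 102 = 1382 = 0x0566.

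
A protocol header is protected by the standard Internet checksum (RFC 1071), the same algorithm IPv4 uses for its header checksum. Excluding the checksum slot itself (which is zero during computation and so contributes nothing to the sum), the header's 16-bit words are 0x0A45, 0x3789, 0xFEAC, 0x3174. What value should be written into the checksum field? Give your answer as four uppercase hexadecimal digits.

One's-complement addition (fold any carry out of bit 15 back into bit 0):
  0x0A45 + 0x3789 = 0x041CE
  0x41CE + 0xFEAC = 0x1407A → wrap carry → 0x407B
  0x407B + 0x3174 = 0x071EF
One's-complement sum = 0x71EF.
Checksum = ~0x71EF & 0xFFFF = 0x8E10.

8E10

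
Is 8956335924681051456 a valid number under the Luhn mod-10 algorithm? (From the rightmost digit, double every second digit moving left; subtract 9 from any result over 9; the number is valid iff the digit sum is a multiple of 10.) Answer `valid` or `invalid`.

From the right, keep odd positions and double even positions (subtract 9 from any doubled value over 9):
  doubled (positions 2,4,...): 1 2 0 7 8 9 6 3 9 → sum 45
  kept (positions 1,3,...): 6 4 5 1 6 2 5 3 5 8 → sum 45
Total = 90.
90 mod 10 = 0, so the number is valid.

valid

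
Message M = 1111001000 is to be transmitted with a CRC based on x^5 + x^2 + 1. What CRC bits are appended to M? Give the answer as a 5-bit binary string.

00101

Append 5 zeros: 111100100000000. Divide by 100101 (XOR where the leading bit is 1):
  pos 0: 111100 XOR 100101 = 011001
  pos 1: 110011 XOR 100101 = 010110
  pos 2: 101100 XOR 100101 = 001001
  pos 4: 100100 XOR 100101 = 000001
  pos 9: 100000 XOR 100101 = 000101
Remainder (last 5 bits) = 00101. This is the CRC / FCS.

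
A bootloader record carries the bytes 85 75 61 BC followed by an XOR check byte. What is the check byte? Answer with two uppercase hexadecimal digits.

XOR the bytes together:
  start with 0x85
  0x85 ⊕ 0x75 = 0xF0
  0xF0 ⊕ 0x61 = 0x91
  0x91 ⊕ 0xBC = 0x2D

2D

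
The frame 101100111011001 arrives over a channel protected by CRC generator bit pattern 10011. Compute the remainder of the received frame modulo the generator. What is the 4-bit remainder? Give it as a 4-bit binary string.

Modulo-2 division of 101100111011001 by 10011:
  pos 0: 10110 XOR 10011 = 00101
  pos 2: 10101 XOR 10011 = 00110
  pos 4: 11011 XOR 10011 = 01000
  pos 5: 10000 XOR 10011 = 00011
  pos 8: 11110 XOR 10011 = 01101
  pos 9: 11010 XOR 10011 = 01001
  pos 10: 10011 XOR 10011 = 00000
Remainder = 0000 (zero — the frame passes the CRC check).

0000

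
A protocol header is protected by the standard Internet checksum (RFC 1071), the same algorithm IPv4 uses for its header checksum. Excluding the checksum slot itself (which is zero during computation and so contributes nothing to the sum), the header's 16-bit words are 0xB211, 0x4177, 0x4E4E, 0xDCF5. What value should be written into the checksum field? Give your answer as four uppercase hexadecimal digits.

E132

One's-complement addition (fold any carry out of bit 15 back into bit 0):
  0xB211 + 0x4177 = 0x0F388
  0xF388 + 0x4E4E = 0x141D6 → wrap carry → 0x41D7
  0x41D7 + 0xDCF5 = 0x11ECC → wrap carry → 0x1ECD
One's-complement sum = 0x1ECD.
Checksum = ~0x1ECD & 0xFFFF = 0xE132.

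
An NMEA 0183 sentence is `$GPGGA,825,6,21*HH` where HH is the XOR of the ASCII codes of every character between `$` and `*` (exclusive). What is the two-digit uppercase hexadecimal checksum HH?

70

XOR the ASCII codes of the payload characters:
  'G' = 0x47 → acc = 0x47
  'P' = 0x50 → acc = 0x17
  'G' = 0x47 → acc = 0x50
  'G' = 0x47 → acc = 0x17
  'A' = 0x41 → acc = 0x56
  ',' = 0x2C → acc = 0x7A
  '8' = 0x38 → acc = 0x42
  '2' = 0x32 → acc = 0x70
  '5' = 0x35 → acc = 0x45
  ',' = 0x2C → acc = 0x69
  '6' = 0x36 → acc = 0x5F
  ',' = 0x2C → acc = 0x73
  '2' = 0x32 → acc = 0x41
  '1' = 0x31 → acc = 0x70
Checksum = 0x70.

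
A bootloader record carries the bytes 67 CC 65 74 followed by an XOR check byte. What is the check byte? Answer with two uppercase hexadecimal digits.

BA

XOR the bytes together:
  start with 0x67
  0x67 ⊕ 0xCC = 0xAB
  0xAB ⊕ 0x65 = 0xCE
  0xCE ⊕ 0x74 = 0xBA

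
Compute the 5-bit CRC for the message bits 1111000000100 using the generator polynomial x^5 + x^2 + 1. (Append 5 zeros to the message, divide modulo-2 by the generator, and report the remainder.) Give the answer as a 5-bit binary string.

11110

Append 5 zeros: 111100000010000000. Divide by 100101 (XOR where the leading bit is 1):
  pos 0: 111100 XOR 100101 = 011001
  pos 1: 110010 XOR 100101 = 010111
  pos 2: 101110 XOR 100101 = 001011
  pos 4: 101100 XOR 100101 = 001001
  pos 6: 100110 XOR 100101 = 000011
  pos 10: 110000 XOR 100101 = 010101
  pos 11: 101010 XOR 100101 = 001111
Remainder (last 5 bits) = 11110. This is the CRC / FCS.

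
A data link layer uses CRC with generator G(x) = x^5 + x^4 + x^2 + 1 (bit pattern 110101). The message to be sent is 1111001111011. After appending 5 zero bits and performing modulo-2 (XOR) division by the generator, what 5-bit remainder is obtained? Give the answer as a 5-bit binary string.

Append 5 zeros: 111100111101100000. Divide by 110101 (XOR where the leading bit is 1):
  pos 0: 111100 XOR 110101 = 001001
  pos 2: 100111 XOR 110101 = 010010
  pos 3: 100101 XOR 110101 = 010000
  pos 4: 100001 XOR 110101 = 010100
  pos 5: 101000 XOR 110101 = 011101
  pos 6: 111011 XOR 110101 = 001110
  pos 8: 111010 XOR 110101 = 001111
  pos 10: 111100 XOR 110101 = 001001
  pos 12: 100100 XOR 110101 = 010001
Remainder (last 5 bits) = 10001. This is the CRC / FCS.

10001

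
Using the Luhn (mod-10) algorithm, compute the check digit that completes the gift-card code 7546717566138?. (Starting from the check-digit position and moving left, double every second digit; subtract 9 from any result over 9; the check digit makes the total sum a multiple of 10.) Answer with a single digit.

9

Partial digits right→left: 8 3 1 6 6 5 7 1 7 6 4 5 7
Double every second digit counting from the check-digit position (so the 1st, 3rd, 5th, ... of the partial from the right).
  doubled (with −9 where >9): 7 2 3 5 5 8 5 → sum 35
  kept as-is: 3 6 5 1 6 5 → sum 26
Total = 35 + 26 = 61.
Check digit = (10 − (61 mod 10)) mod 10 = 9.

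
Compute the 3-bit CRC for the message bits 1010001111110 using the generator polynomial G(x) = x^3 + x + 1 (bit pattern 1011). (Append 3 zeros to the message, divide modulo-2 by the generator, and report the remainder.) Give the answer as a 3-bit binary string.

100

Append 3 zeros: 1010001111110000. Divide by 1011 (XOR where the leading bit is 1):
  pos 0: 1010 XOR 1011 = 0001
  pos 3: 1001 XOR 1011 = 0010
  pos 5: 1011 XOR 1011 = 0000
  pos 9: 1110 XOR 1011 = 0101
  pos 10: 1010 XOR 1011 = 0001
Remainder (last 3 bits) = 100. This is the CRC / FCS.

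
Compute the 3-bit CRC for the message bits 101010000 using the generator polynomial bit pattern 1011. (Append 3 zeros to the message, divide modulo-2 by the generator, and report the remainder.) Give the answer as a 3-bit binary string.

011

Append 3 zeros: 101010000000. Divide by 1011 (XOR where the leading bit is 1):
  pos 0: 1010 XOR 1011 = 0001
  pos 3: 1100 XOR 1011 = 0111
  pos 4: 1110 XOR 1011 = 0101
  pos 5: 1010 XOR 1011 = 0001
  pos 8: 1000 XOR 1011 = 0011
Remainder (last 3 bits) = 011. This is the CRC / FCS.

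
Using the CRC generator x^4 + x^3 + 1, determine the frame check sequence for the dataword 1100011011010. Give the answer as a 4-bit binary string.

Append 4 zeros: 11000110110100000. Divide by 11001 (XOR where the leading bit is 1):
  pos 0: 11000 XOR 11001 = 00001
  pos 4: 11101 XOR 11001 = 00100
  pos 6: 10010 XOR 11001 = 01011
  pos 7: 10111 XOR 11001 = 01110
  pos 8: 11100 XOR 11001 = 00101
  pos 10: 10100 XOR 11001 = 01101
  pos 11: 11010 XOR 11001 = 00011
Remainder (last 4 bits) = 0110. This is the CRC / FCS.

0110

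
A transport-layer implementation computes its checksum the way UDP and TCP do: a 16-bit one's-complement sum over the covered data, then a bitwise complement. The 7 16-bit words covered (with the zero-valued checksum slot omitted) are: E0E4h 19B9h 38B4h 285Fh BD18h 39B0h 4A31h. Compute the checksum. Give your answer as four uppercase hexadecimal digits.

6354

One's-complement addition (fold any carry out of bit 15 back into bit 0):
  0xE0E4 + 0x19B9 = 0x0FA9D
  0xFA9D + 0x38B4 = 0x13351 → wrap carry → 0x3352
  0x3352 + 0x285F = 0x05BB1
  0x5BB1 + 0xBD18 = 0x118C9 → wrap carry → 0x18CA
  0x18CA + 0x39B0 = 0x0527A
  0x527A + 0x4A31 = 0x09CAB
One's-complement sum = 0x9CAB.
Checksum = ~0x9CAB & 0xFFFF = 0x6354.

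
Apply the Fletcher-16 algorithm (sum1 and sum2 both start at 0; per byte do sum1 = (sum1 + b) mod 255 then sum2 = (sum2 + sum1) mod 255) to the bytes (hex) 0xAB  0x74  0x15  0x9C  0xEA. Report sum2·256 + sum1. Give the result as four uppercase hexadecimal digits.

8FBC

Running sums (mod 255):
  after byte 0 (0xAB): sum1=171, sum2=171
  after byte 1 (0x74): sum1=32, sum2=203
  after byte 2 (0x15): sum1=53, sum2=1
  after byte 3 (0x9C): sum1=209, sum2=210
  after byte 4 (0xEA): sum1=188, sum2=143
Checksum = sum2·256 + sum1 = 143·256 + 188 = 36796 = 0x8FBC.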